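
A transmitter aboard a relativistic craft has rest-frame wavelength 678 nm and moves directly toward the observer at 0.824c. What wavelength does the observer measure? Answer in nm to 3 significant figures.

Relativistic Doppler: λ_obs = λ_src √((1−β)/(1+β))
= 678 × √(0.17600/1.8240) = 678 × 0.31063 = 211 nm

λ_obs ≈ 211 nm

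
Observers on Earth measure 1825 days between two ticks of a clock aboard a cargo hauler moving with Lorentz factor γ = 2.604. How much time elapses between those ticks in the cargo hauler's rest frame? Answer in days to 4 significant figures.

γ = 2.604 (given)
Proper time: τ₀ = Δt/γ = 1825/2.604 = 700.8 days

τ₀ ≈ 700.8 days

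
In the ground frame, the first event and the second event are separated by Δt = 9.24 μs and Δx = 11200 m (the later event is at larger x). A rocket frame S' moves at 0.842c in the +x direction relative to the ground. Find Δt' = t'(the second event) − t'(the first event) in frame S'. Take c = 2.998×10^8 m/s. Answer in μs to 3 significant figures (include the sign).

γ = 1/√(1 − 0.842²) = 1.8536
Δt' = γ(Δt − vΔx/c²) = 1.8536 × (9.24 μs − 0.842×11200 m / (2.998×10^8 m/s))
= 1.8536 × (-22.216 μs) = -41.2 μs

Δt' ≈ -41.2 μs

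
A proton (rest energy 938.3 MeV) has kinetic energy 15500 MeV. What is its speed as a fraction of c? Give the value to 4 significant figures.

β ≈ 0.9984

γ = 1 + K/(m₀c²) = 1 + 15500/938.3 = 17.5192
β = √(1 − 1/γ²) = 0.9984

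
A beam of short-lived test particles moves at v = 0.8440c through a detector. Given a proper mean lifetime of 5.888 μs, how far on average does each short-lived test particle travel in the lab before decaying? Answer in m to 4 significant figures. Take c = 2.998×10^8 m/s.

γ = 1/√(1 − 0.8440²) = 1.86448
Dilated lifetime: Δt = γτ₀ = 1.86448 × 5.888 μs = 10.9780 μs
d = vΔt = 0.8440c × 10.9780 μs = 2.53031×10^8 m/s × 1.09780×10^-5 s = 2778 m

d ≈ 2778 m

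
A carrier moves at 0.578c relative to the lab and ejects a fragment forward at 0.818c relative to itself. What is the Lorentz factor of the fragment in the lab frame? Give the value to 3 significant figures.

γ ≈ 3.14

u_lab = (0.818 + 0.578)/(1 + 0.818×0.578) = 1.396/1.47280 = 0.947852
γ = 1/√(1 − 0.947852²) = 3.14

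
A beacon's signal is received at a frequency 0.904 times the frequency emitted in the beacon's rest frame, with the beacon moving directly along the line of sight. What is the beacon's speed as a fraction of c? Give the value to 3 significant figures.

β ≈ 0.101

f_obs/f_src = √((1−β)/(1+β)) = 0.904  ⇒  (1−β)/(1+β) = 0.81722
β = |1 − D²|/(1 + D²) = |1 − 0.81722|/(1 + 0.81722) = 0.101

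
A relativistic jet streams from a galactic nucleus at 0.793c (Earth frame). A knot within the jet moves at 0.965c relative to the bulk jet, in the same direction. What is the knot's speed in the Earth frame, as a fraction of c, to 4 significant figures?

Relativistic velocity addition: u = (u' + v)/(1 + u'v/c²)
= (0.965 + 0.793)/(1 + 0.965×0.793) = 1.758/1.76525 = 0.9959

u ≈ 0.9959c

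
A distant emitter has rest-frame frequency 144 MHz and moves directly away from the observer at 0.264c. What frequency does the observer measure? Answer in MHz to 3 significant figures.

f_obs ≈ 110 MHz

Relativistic Doppler: f_obs = f_src √((1−β)/(1+β))
= 144 × √(0.73600/1.2640) = 144 × 0.76307 = 110 MHz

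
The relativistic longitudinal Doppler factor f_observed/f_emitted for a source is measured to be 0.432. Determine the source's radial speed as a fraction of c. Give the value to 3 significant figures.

β ≈ 0.685

f_obs/f_src = √((1−β)/(1+β)) = 0.432  ⇒  (1−β)/(1+β) = 0.18662
β = |1 − D²|/(1 + D²) = |1 − 0.18662|/(1 + 0.18662) = 0.685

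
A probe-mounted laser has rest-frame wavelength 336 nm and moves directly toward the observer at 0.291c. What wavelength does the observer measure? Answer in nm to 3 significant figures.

Relativistic Doppler: λ_obs = λ_src √((1−β)/(1+β))
= 336 × √(0.70900/1.2910) = 336 × 0.74107 = 249 nm

λ_obs ≈ 249 nm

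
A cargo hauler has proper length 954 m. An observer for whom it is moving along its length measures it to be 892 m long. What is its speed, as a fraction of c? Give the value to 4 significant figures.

β ≈ 0.3546

γ = L₀/L = 954/892 = 1.06951
β = √(1 − 1/γ²) = 0.3546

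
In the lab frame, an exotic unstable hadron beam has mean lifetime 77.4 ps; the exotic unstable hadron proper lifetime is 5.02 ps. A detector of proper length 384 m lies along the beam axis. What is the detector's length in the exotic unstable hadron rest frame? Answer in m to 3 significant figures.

Time dilation ⇒ γ = Δt/τ₀ = 77.4/5.02 = 15.418
Length contraction: L = L₀/γ = 384/15.418 = 24.9 m

L ≈ 24.9 m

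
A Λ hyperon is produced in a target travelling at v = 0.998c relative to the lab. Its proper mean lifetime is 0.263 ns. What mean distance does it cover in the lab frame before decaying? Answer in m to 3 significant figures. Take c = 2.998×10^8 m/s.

d ≈ 1.24 m

γ = 1/√(1 − 0.998²) = 15.819
Dilated lifetime: Δt = γτ₀ = 15.819 × 0.263 ns = 4.1605 ns
d = vΔt = 0.998c × 4.1605 ns = 2.9920×10^8 m/s × 4.1605×10^-9 s = 1.24 m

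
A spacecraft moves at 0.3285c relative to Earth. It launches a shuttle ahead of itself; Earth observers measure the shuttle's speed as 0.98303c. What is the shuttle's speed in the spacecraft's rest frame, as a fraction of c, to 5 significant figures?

Inverse velocity addition: u' = (u − v)/(1 − uv/c²)
= (0.98303 − 0.3285)/(1 − 0.98303×0.3285) = 0.65453/0.6770746 = 0.96670

u' ≈ 0.96670c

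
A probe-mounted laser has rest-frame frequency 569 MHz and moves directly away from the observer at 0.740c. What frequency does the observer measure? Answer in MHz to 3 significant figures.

Relativistic Doppler: f_obs = f_src √((1−β)/(1+β))
= 569 × √(0.26000/1.7400) = 569 × 0.38656 = 220 MHz

f_obs ≈ 220 MHz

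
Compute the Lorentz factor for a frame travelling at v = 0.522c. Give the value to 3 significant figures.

γ ≈ 1.17

γ = 1/√(1 − β²) = 1/√(1 − 0.522²) = 1/√(0.72752) = 1.17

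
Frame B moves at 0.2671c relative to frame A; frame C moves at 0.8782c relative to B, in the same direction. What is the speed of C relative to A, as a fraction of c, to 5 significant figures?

Compose boost 2: (0.8782 + 0.2671)/(1 + 0.8782×0.2671) = 1.1453/1.234567 = 0.92769

u ≈ 0.92769c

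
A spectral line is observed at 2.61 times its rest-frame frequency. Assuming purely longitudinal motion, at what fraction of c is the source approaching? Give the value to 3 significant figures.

β ≈ 0.744

f_obs/f_src = √((1+β)/(1−β)) = 2.61  ⇒  (1+β)/(1−β) = 6.8121
β = |1 − D²|/(1 + D²) = |1 − 6.8121|/(1 + 6.8121) = 0.744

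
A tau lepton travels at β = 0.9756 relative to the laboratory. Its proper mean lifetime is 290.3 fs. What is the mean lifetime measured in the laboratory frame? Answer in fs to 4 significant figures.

γ = 1/√(1 − 0.9756²) = 4.55466
Time dilation: Δt = γτ₀ = 4.55466 × 290.3 fs = 1322 fs

Δt ≈ 1322 fs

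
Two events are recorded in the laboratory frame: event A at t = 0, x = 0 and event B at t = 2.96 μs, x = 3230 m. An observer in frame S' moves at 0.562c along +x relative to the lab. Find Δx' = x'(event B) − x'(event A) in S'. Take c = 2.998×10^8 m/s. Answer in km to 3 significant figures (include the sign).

Δx' ≈ 3.30 km

γ = 1/√(1 − 0.562²) = 1.2090
Δx' = γ(Δx − vΔt) = 1.2090 × (3230 m − 0.562×(2.998×10^8 m/s)×2.96×10^-6 s)
= 1.2090 × (2731.3 m) = 3.30 km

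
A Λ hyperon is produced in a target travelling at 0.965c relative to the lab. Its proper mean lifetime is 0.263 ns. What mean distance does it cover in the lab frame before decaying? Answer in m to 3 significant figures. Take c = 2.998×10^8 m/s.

γ = 1/√(1 − 0.965²) = 3.8132
Dilated lifetime: Δt = γτ₀ = 3.8132 × 0.263 ns = 1.0029 ns
d = vΔt = 0.965c × 1.0029 ns = 2.8931×10^8 m/s × 1.0029×10^-9 s = 0.290 m

d ≈ 0.290 m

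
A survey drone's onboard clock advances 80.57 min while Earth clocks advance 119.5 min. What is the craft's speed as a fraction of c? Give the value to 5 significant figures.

γ = Δt/τ₀ = 119.5/80.57 = 1.483182
β = √(1 − 1/γ²) = √(1 − 1/1.483182²) = 0.73853

β ≈ 0.73853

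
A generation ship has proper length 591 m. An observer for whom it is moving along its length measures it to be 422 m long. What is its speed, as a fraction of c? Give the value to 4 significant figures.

β ≈ 0.7001

γ = L₀/L = 591/422 = 1.40047
β = √(1 − 1/γ²) = 0.7001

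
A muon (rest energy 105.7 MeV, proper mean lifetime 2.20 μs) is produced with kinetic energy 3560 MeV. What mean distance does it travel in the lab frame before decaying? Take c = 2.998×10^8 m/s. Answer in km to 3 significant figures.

d ≈ 22.9 km

γ = 1 + K/(m₀c²) = 1 + 3560/105.7 = 34.680
β = √(1 − 1/γ²) = 0.99958
Dilated lifetime: γτ₀ = 34.680 × 2.20 μs = 76.296 μs
d = βc·γτ₀ = 0.99958 × (2.998×10^8 m/s) × 7.6296×10^-5 s = 22.9 km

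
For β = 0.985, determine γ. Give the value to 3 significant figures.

γ = 1/√(1 − β²) = 1/√(1 − 0.985²) = 1/√(0.029775) = 5.80

γ ≈ 5.80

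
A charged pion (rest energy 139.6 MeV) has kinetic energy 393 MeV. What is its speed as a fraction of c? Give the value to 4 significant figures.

γ = 1 + K/(m₀c²) = 1 + 393/139.6 = 3.81519
β = √(1 − 1/γ²) = 0.9650

β ≈ 0.9650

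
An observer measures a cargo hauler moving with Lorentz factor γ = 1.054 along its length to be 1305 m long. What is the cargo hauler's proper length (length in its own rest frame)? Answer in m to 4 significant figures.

γ = 1.054 (given)
L₀ = γL = 1.054 × 1305 = 1375 m

L₀ ≈ 1375 m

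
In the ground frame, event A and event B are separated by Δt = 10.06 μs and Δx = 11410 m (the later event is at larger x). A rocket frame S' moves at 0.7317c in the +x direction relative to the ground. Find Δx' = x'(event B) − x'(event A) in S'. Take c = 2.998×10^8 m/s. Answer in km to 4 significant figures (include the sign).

Δx' ≈ 13.50 km

γ = 1/√(1 − 0.7317²) = 1.46708
Δx' = γ(Δx − vΔt) = 1.46708 × (11410 m − 0.7317×(2.998×10^8 m/s)×10.06×10^-6 s)
= 1.46708 × (9203.20 m) = 13.50 km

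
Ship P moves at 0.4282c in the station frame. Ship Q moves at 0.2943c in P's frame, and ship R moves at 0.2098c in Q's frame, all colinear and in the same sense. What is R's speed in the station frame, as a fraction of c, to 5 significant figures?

Compose boost 2: (0.2943 + 0.4282)/(1 + 0.2943×0.4282) = 0.72250/1.126019 = 0.6416409
Compose boost 3: (0.2098 + 0.6416409)/(1 + 0.2098×0.6416409) = 0.8514409/1.134616 = 0.75042

u ≈ 0.75042c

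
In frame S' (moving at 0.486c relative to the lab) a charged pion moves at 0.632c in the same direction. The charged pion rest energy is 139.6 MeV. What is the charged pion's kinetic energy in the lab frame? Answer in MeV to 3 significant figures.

K ≈ 130 MeV

u_lab = (0.632 + 0.486)/(1 + 0.632×0.486) = 0.855295
γ = 1/√(1 − 0.855295²) = 1.9300
K = (γ − 1)m₀c² = (1.9300 − 1) × 139.6 = 0.92997 × 139.6 = 130 MeV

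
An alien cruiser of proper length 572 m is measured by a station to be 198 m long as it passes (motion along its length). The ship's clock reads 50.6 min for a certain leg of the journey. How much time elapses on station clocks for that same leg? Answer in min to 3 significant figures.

Length contraction ⇒ γ = L₀/L = 572/198 = 2.8889
Time dilation: Δt = γτ₀ = 2.8889 × 50.6 min = 146 min

Δt ≈ 146 min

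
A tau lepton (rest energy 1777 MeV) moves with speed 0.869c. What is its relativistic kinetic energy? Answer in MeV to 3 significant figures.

K ≈ 1810 MeV

γ = 1/√(1 − 0.869²) = 2.0210
K = (γ − 1)m₀c² = (2.0210 − 1) × 1777 MeV = 1.0210 × 1777 MeV = 1810 MeV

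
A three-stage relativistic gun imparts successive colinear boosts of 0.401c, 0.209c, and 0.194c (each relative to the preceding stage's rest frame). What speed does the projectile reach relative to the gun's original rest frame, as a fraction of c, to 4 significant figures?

Compose boost 2: (0.209 + 0.401)/(1 + 0.209×0.401) = 0.6100/1.08381 = 0.562830
Compose boost 3: (0.194 + 0.562830)/(1 + 0.194×0.562830) = 0.756830/1.10919 = 0.6823

u ≈ 0.6823c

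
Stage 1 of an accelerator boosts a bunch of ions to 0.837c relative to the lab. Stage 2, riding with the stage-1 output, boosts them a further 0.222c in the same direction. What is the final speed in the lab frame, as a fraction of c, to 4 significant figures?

u ≈ 0.8931c

Compose boost 2: (0.222 + 0.837)/(1 + 0.222×0.837) = 1.059/1.18581 = 0.8931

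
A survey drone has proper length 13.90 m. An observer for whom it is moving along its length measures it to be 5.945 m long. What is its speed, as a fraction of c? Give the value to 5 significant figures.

β ≈ 0.90392

γ = L₀/L = 13.90/5.945 = 2.338099
β = √(1 − 1/γ²) = 0.90392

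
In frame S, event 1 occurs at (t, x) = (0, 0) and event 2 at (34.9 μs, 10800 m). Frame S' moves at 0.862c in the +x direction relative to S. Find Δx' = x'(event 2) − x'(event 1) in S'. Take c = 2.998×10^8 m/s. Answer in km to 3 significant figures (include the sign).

γ = 1/√(1 − 0.862²) = 1.9727
Δx' = γ(Δx − vΔt) = 1.9727 × (10800 m − 0.862×(2.998×10^8 m/s)×34.9×10^-6 s)
= 1.9727 × (1780.9 m) = 3.51 km

Δx' ≈ 3.51 km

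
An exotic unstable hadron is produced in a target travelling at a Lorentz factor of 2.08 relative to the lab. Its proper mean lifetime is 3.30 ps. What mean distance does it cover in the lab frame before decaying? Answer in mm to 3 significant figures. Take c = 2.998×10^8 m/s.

β = √(1 − 1/γ²) = √(1 − 1/2.08²) = 0.87685
Dilated lifetime: Δt = γτ₀ = 2.08 × 3.30 ps = 6.8640 ps
d = vΔt = 0.87685c × 6.8640 ps = 2.6288×10^8 m/s × 6.8640×10^-12 s = 1.80 mm

d ≈ 1.80 mm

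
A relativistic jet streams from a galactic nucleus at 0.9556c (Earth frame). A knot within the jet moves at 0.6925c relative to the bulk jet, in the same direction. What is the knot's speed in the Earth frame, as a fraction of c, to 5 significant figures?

Relativistic velocity addition: u = (u' + v)/(1 + u'v/c²)
= (0.6925 + 0.9556)/(1 + 0.6925×0.9556) = 1.6481/1.661753 = 0.99178

u ≈ 0.99178c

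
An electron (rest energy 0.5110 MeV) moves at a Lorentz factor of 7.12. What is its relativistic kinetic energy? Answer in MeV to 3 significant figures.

γ = 7.12 (given)
K = (γ − 1)m₀c² = (7.12 − 1) × 0.5110 MeV = 6.1200 × 0.5110 MeV = 3.13 MeV

K ≈ 3.13 MeV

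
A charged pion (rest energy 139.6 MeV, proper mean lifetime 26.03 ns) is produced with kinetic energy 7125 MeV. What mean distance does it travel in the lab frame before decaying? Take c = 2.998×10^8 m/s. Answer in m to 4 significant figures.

γ = 1 + K/(m₀c²) = 1 + 7125/139.6 = 52.0387
β = √(1 − 1/γ²) = 0.999815
Dilated lifetime: γτ₀ = 52.0387 × 26.03 ns = 1354.57 ns
d = βc·γτ₀ = 0.999815 × (2.998×10^8 m/s) × 1.35457×10^-6 s = 406.0 m

d ≈ 406.0 m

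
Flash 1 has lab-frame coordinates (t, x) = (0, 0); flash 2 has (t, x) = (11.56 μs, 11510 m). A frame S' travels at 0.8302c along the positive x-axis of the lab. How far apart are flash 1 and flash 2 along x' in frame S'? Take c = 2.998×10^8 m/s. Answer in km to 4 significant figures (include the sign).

Δx' ≈ 15.49 km

γ = 1/√(1 − 0.8302²) = 1.79383
Δx' = γ(Δx − vΔt) = 1.79383 × (11510 m − 0.8302×(2.998×10^8 m/s)×11.56×10^-6 s)
= 1.79383 × (8632.79 m) = 15.49 km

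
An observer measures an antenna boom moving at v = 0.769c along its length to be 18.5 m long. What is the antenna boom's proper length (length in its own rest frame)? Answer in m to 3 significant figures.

L₀ ≈ 28.9 m

γ = 1/√(1 − 0.769²) = 1.5643
L₀ = γL = 1.5643 × 18.5 = 28.9 m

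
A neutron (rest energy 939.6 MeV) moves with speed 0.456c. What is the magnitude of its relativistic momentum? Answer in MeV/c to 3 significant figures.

γ = 1/√(1 − 0.456²) = 1.1236
p = γβm₀c = 1.1236 × 0.456 × 939.6 MeV/c = 481 MeV/c

p ≈ 481 MeV/c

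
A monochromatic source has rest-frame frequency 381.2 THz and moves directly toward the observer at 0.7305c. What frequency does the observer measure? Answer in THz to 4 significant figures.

Relativistic Doppler: f_obs = f_src √((1+β)/(1−β))
= 381.2 × √(1.73050/0.269500) = 381.2 × 2.53400 = 966.0 THz

f_obs ≈ 966.0 THz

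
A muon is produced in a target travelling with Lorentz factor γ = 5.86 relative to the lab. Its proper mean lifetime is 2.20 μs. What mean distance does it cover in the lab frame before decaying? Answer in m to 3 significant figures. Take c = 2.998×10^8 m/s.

β = √(1 − 1/γ²) = √(1 − 1/5.86²) = 0.98533
Dilated lifetime: Δt = γτ₀ = 5.86 × 2.20 μs = 12.892 μs
d = vΔt = 0.98533c × 12.892 μs = 2.9540×10^8 m/s × 1.2892×10^-5 s = 3810 m

d ≈ 3810 m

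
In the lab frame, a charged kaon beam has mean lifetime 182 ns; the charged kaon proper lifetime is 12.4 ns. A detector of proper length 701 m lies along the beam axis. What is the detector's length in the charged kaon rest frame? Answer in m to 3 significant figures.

L ≈ 47.8 m

Time dilation ⇒ γ = Δt/τ₀ = 182/12.4 = 14.677
Length contraction: L = L₀/γ = 701/14.677 = 47.8 m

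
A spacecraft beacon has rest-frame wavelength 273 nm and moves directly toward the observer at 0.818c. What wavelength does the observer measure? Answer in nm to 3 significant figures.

Relativistic Doppler: λ_obs = λ_src √((1−β)/(1+β))
= 273 × √(0.18200/1.8180) = 273 × 0.31640 = 86.4 nm

λ_obs ≈ 86.4 nm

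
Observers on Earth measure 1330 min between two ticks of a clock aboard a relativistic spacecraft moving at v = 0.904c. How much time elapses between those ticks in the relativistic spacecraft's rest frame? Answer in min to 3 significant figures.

γ = 1/√(1 − 0.904²) = 2.3390
Proper time: τ₀ = Δt/γ = 1330/2.3390 = 569 min

τ₀ ≈ 569 min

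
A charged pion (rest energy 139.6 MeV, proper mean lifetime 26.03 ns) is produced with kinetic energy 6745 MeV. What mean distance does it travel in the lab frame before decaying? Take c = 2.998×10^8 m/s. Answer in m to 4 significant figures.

d ≈ 384.8 m

γ = 1 + K/(m₀c²) = 1 + 6745/139.6 = 49.3166
β = √(1 − 1/γ²) = 0.999794
Dilated lifetime: γτ₀ = 49.3166 × 26.03 ns = 1283.71 ns
d = βc·γτ₀ = 0.999794 × (2.998×10^8 m/s) × 1.28371×10^-6 s = 384.8 m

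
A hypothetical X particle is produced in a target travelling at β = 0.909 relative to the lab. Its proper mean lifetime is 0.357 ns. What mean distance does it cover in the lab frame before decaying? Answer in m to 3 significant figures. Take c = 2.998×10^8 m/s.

d ≈ 0.233 m

γ = 1/√(1 − 0.909²) = 2.3993
Dilated lifetime: Δt = γτ₀ = 2.3993 × 0.357 ns = 0.85653 ns
d = vΔt = 0.909c × 0.85653 ns = 2.7252×10^8 m/s × 8.5653×10^-10 s = 0.233 m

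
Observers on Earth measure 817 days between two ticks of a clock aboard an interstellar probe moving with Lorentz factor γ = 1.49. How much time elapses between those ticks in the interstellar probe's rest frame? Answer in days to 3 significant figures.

γ = 1.49 (given)
Proper time: τ₀ = Δt/γ = 817/1.49 = 548 days

τ₀ ≈ 548 days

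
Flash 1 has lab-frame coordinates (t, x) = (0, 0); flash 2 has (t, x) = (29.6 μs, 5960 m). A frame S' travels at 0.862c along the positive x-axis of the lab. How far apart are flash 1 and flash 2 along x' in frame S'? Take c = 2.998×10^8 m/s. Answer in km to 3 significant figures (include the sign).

Δx' ≈ -3.33 km

γ = 1/√(1 − 0.862²) = 1.9727
Δx' = γ(Δx − vΔt) = 1.9727 × (5960 m − 0.862×(2.998×10^8 m/s)×29.6×10^-6 s)
= 1.9727 × (-1689.5 m) = -3.33 km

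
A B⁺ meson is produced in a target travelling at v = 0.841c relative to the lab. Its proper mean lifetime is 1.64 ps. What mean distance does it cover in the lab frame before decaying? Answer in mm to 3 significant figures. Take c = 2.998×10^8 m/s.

γ = 1/√(1 − 0.841²) = 1.8483
Dilated lifetime: Δt = γτ₀ = 1.8483 × 1.64 ps = 3.0312 ps
d = vΔt = 0.841c × 3.0312 ps = 2.5213×10^8 m/s × 3.0312×10^-12 s = 0.764 mm

d ≈ 0.764 mm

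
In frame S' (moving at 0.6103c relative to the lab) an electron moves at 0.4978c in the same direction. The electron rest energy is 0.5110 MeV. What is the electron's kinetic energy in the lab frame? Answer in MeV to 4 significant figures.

K ≈ 0.4587 MeV

u_lab = (0.4978 + 0.6103)/(1 + 0.4978×0.6103) = 0.8498955
γ = 1/√(1 − 0.8498955²) = 1.89771
K = (γ − 1)m₀c² = (1.89771 − 1) × 0.5110 = 0.897709 × 0.5110 = 0.4587 MeV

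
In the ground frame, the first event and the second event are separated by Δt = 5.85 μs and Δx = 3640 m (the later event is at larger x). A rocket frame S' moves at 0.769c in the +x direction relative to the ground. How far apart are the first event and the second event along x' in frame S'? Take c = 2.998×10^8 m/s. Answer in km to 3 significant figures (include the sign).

Δx' ≈ 3.58 km

γ = 1/√(1 − 0.769²) = 1.5643
Δx' = γ(Δx − vΔt) = 1.5643 × (3640 m − 0.769×(2.998×10^8 m/s)×5.85×10^-6 s)
= 1.5643 × (2291.3 m) = 3.58 km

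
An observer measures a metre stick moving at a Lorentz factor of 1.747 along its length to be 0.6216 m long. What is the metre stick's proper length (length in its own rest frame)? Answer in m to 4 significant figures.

L₀ ≈ 1.086 m

γ = 1.747 (given)
L₀ = γL = 1.747 × 0.6216 = 1.086 m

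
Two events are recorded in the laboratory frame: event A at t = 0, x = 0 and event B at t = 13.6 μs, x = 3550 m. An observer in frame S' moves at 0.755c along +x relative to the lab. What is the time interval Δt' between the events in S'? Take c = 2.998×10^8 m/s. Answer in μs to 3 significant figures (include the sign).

γ = 1/√(1 − 0.755²) = 1.5250
Δt' = γ(Δt − vΔx/c²) = 1.5250 × (13.6 μs − 0.755×3550 m / (2.998×10^8 m/s))
= 1.5250 × (4.6599 μs) = 7.11 μs

Δt' ≈ 7.11 μs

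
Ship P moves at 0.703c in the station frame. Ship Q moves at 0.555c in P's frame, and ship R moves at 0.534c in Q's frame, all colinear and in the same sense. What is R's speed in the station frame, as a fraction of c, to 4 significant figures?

Compose boost 2: (0.555 + 0.703)/(1 + 0.555×0.703) = 1.258/1.39017 = 0.904929
Compose boost 3: (0.534 + 0.904929)/(1 + 0.534×0.904929) = 1.43893/1.48323 = 0.9701

u ≈ 0.9701c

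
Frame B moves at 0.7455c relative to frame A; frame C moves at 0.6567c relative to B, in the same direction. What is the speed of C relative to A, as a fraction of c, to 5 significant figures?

Compose boost 2: (0.6567 + 0.7455)/(1 + 0.6567×0.7455) = 1.4022/1.489570 = 0.94135

u ≈ 0.94135c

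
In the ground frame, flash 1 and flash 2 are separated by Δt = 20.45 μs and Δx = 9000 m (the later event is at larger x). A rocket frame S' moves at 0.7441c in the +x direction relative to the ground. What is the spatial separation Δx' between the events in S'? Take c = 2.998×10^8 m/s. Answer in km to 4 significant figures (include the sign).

γ = 1/√(1 − 0.7441²) = 1.49685
Δx' = γ(Δx − vΔt) = 1.49685 × (9000 m − 0.7441×(2.998×10^8 m/s)×20.45×10^-6 s)
= 1.49685 × (4437.99 m) = 6.643 km

Δx' ≈ 6.643 km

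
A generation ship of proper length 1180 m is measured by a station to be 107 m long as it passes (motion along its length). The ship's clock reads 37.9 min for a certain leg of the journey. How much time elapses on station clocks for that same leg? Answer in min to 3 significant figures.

Length contraction ⇒ γ = L₀/L = 1180/107 = 11.028
Time dilation: Δt = γτ₀ = 11.028 × 37.9 min = 418 min

Δt ≈ 418 min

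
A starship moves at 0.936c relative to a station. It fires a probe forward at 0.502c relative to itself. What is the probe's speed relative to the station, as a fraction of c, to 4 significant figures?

u ≈ 0.9783c

Relativistic velocity addition: u = (u' + v)/(1 + u'v/c²)
= (0.502 + 0.936)/(1 + 0.502×0.936) = 1.438/1.46987 = 0.9783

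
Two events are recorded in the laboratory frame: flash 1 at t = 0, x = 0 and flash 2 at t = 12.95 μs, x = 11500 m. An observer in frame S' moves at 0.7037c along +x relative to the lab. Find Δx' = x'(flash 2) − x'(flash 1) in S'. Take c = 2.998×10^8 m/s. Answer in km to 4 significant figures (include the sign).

γ = 1/√(1 − 0.7037²) = 1.40747
Δx' = γ(Δx − vΔt) = 1.40747 × (11500 m − 0.7037×(2.998×10^8 m/s)×12.95×10^-6 s)
= 1.40747 × (8767.95 m) = 12.34 km

Δx' ≈ 12.34 km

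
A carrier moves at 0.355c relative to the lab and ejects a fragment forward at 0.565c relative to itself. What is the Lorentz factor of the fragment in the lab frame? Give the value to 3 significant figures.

γ ≈ 1.56

u_lab = (0.565 + 0.355)/(1 + 0.565×0.355) = 0.9200/1.20057 = 0.766299
γ = 1/√(1 − 0.766299²) = 1.56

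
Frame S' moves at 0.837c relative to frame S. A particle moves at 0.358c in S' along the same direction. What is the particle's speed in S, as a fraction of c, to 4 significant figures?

Relativistic velocity addition: u = (u' + v)/(1 + u'v/c²)
= (0.358 + 0.837)/(1 + 0.358×0.837) = 1.195/1.29965 = 0.9195

u ≈ 0.9195c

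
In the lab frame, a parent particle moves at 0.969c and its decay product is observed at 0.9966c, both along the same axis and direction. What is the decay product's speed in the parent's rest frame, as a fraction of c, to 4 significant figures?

u' ≈ 0.8048c

Inverse velocity addition: u' = (u − v)/(1 − uv/c²)
= (0.9966 − 0.969)/(1 − 0.9966×0.969) = 0.02760/0.0342946 = 0.8048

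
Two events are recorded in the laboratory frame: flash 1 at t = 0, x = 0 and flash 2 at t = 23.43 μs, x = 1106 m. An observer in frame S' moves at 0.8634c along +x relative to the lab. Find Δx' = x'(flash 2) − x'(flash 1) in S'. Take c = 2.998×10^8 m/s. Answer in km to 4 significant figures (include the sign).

Δx' ≈ -9.829 km

γ = 1/√(1 − 0.8634²) = 1.98208
Δx' = γ(Δx − vΔt) = 1.98208 × (1106 m − 0.8634×(2.998×10^8 m/s)×23.43×10^-6 s)
= 1.98208 × (-4958.79 m) = -9.829 km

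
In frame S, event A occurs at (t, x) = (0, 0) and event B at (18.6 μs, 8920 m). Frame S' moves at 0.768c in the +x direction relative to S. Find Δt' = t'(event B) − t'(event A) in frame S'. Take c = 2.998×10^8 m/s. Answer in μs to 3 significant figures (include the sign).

Δt' ≈ -6.64 μs

γ = 1/√(1 − 0.768²) = 1.5614
Δt' = γ(Δt − vΔx/c²) = 1.5614 × (18.6 μs − 0.768×8920 m / (2.998×10^8 m/s))
= 1.5614 × (-4.2504 μs) = -6.64 μs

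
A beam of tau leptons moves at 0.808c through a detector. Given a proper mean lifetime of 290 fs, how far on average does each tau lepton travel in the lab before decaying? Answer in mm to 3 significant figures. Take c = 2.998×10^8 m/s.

d ≈ 0.119 mm

γ = 1/√(1 − 0.808²) = 1.6973
Dilated lifetime: Δt = γτ₀ = 1.6973 × 290 fs = 492.21 fs
d = vΔt = 0.808c × 492.21 fs = 2.4224×10^8 m/s × 4.9221×10^-13 s = 0.119 mm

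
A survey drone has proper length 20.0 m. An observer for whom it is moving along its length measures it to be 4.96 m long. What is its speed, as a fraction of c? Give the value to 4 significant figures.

γ = L₀/L = 20.0/4.96 = 4.03226
β = √(1 − 1/γ²) = 0.9688

β ≈ 0.9688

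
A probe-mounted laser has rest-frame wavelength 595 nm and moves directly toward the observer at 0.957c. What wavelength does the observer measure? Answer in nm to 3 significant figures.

Relativistic Doppler: λ_obs = λ_src √((1−β)/(1+β))
= 595 × √(0.043000/1.9570) = 595 × 0.14823 = 88.2 nm

λ_obs ≈ 88.2 nm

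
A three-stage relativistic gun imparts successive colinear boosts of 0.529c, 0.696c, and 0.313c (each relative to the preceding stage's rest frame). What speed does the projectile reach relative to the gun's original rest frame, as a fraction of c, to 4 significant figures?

Compose boost 2: (0.696 + 0.529)/(1 + 0.696×0.529) = 1.225/1.36818 = 0.895347
Compose boost 3: (0.313 + 0.895347)/(1 + 0.313×0.895347) = 1.20835/1.28024 = 0.9438

u ≈ 0.9438c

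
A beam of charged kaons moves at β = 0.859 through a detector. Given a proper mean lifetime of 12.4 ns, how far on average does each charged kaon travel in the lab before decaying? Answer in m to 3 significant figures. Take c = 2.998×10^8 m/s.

γ = 1/√(1 − 0.859²) = 1.9532
Dilated lifetime: Δt = γτ₀ = 1.9532 × 12.4 ns = 24.220 ns
d = vΔt = 0.859c × 24.220 ns = 2.5753×10^8 m/s × 2.4220×10^-8 s = 6.24 m

d ≈ 6.24 m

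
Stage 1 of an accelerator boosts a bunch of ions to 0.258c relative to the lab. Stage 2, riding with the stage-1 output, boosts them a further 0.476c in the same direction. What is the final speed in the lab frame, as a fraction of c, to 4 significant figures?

Compose boost 2: (0.476 + 0.258)/(1 + 0.476×0.258) = 0.7340/1.12281 = 0.6537

u ≈ 0.6537c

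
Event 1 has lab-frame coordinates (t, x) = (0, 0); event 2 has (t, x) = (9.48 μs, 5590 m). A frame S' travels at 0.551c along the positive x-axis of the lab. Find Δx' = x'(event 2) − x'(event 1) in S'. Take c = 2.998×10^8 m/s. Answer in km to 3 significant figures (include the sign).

γ = 1/√(1 − 0.551²) = 1.1983
Δx' = γ(Δx − vΔt) = 1.1983 × (5590 m − 0.551×(2.998×10^8 m/s)×9.48×10^-6 s)
= 1.1983 × (4024.0 m) = 4.82 km

Δx' ≈ 4.82 km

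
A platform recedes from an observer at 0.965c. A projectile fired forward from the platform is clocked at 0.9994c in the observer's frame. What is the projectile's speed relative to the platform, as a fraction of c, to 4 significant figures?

u' ≈ 0.9669c

Inverse velocity addition: u' = (u − v)/(1 − uv/c²)
= (0.9994 − 0.965)/(1 − 0.9994×0.965) = 0.03440/0.0355790 = 0.9669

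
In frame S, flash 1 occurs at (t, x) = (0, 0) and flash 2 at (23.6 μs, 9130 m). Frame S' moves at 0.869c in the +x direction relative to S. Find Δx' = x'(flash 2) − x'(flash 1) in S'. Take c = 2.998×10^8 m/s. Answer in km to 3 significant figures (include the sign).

γ = 1/√(1 − 0.869²) = 2.0210
Δx' = γ(Δx − vΔt) = 2.0210 × (9130 m − 0.869×(2.998×10^8 m/s)×23.6×10^-6 s)
= 2.0210 × (2981.6 m) = 6.03 km

Δx' ≈ 6.03 km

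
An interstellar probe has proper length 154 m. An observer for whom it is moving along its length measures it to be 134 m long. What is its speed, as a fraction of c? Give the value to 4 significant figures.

β ≈ 0.4928

γ = L₀/L = 154/134 = 1.14925
β = √(1 − 1/γ²) = 0.4928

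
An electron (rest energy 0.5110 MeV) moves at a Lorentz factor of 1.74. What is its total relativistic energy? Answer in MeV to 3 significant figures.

E ≈ 0.889 MeV

γ = 1.74 (given)
E = γm₀c² = 1.74 × 0.5110 MeV = 0.889 MeV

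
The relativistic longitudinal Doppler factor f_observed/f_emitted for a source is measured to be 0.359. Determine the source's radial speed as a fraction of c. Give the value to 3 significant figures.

f_obs/f_src = √((1−β)/(1+β)) = 0.359  ⇒  (1−β)/(1+β) = 0.12888
β = |1 − D²|/(1 + D²) = |1 − 0.12888|/(1 + 0.12888) = 0.772

β ≈ 0.772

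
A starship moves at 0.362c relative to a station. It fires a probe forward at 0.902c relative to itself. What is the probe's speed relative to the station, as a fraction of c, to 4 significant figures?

Relativistic velocity addition: u = (u' + v)/(1 + u'v/c²)
= (0.902 + 0.362)/(1 + 0.902×0.362) = 1.264/1.32652 = 0.9529

u ≈ 0.9529c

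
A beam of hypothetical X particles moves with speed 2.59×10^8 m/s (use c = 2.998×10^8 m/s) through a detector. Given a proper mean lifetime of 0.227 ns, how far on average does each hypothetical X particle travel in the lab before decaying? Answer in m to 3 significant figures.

d ≈ 0.117 m

β = v/c = 2.59×10^8 / 2.998×10^8 = 0.86391
γ = 1/√(1 − 0.86391²) = 1.9855
Dilated lifetime: Δt = γτ₀ = 1.9855 × 0.227 ns = 0.45071 ns
d = vΔt = 0.86391c × 0.45071 ns = 2.5900×10^8 m/s × 4.5071×10^-10 s = 0.117 m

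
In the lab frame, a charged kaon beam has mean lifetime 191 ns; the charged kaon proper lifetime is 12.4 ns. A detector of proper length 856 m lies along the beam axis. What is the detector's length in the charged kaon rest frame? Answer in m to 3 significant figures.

L ≈ 55.6 m

Time dilation ⇒ γ = Δt/τ₀ = 191/12.4 = 15.403
Length contraction: L = L₀/γ = 856/15.403 = 55.6 m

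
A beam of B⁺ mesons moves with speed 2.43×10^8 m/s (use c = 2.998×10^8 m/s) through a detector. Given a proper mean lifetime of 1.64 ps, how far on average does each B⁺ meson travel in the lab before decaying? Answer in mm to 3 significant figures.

d ≈ 0.680 mm

β = v/c = 2.43×10^8 / 2.998×10^8 = 0.81054
γ = 1/√(1 − 0.81054²) = 1.7074
Dilated lifetime: Δt = γτ₀ = 1.7074 × 1.64 ps = 2.8002 ps
d = vΔt = 0.81054c × 2.8002 ps = 2.4300×10^8 m/s × 2.8002×10^-12 s = 0.680 mm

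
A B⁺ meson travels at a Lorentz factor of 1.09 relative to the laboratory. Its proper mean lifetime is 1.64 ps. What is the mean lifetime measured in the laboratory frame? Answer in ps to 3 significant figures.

γ = 1.09 (given)
Time dilation: Δt = γτ₀ = 1.09 × 1.64 ps = 1.79 ps

Δt ≈ 1.79 ps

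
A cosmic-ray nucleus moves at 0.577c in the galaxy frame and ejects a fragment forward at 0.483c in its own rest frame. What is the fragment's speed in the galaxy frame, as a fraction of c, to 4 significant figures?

u ≈ 0.8290c

Compose boost 2: (0.483 + 0.577)/(1 + 0.483×0.577) = 1.060/1.27869 = 0.8290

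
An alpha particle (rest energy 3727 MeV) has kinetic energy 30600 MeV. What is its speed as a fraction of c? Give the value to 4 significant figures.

γ = 1 + K/(m₀c²) = 1 + 30600/3727 = 9.21036
β = √(1 − 1/γ²) = 0.9941

β ≈ 0.9941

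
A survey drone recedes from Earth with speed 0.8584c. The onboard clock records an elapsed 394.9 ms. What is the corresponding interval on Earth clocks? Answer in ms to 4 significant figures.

γ = 1/√(1 − 0.8584²) = 1.94939
Time dilation: Δt = γτ₀ = 1.94939 × 394.9 ms = 769.8 ms

Δt ≈ 769.8 ms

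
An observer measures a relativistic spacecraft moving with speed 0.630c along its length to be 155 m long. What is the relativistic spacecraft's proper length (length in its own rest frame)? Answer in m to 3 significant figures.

γ = 1/√(1 − 0.630²) = 1.2877
L₀ = γL = 1.2877 × 155 = 200 m

L₀ ≈ 200 m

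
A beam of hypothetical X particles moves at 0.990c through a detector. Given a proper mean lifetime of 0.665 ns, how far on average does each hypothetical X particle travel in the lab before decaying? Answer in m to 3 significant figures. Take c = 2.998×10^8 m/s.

d ≈ 1.40 m

γ = 1/√(1 − 0.990²) = 7.0888
Dilated lifetime: Δt = γτ₀ = 7.0888 × 0.665 ns = 4.7141 ns
d = vΔt = 0.990c × 4.7141 ns = 2.9680×10^8 m/s × 4.7141×10^-9 s = 1.40 m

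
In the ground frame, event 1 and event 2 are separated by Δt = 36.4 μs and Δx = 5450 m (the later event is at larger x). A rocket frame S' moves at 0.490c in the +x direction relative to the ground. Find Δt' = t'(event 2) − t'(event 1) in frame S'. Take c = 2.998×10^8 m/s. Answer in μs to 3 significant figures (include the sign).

γ = 1/√(1 − 0.490²) = 1.1472
Δt' = γ(Δt − vΔx/c²) = 1.1472 × (36.4 μs − 0.490×5450 m / (2.998×10^8 m/s))
= 1.1472 × (27.492 μs) = 31.5 μs

Δt' ≈ 31.5 μs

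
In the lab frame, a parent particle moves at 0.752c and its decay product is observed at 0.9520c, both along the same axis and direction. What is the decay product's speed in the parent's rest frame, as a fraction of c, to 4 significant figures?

u' ≈ 0.7040c

Inverse velocity addition: u' = (u − v)/(1 − uv/c²)
= (0.9520 − 0.752)/(1 − 0.9520×0.752) = 0.2000/0.284096 = 0.7040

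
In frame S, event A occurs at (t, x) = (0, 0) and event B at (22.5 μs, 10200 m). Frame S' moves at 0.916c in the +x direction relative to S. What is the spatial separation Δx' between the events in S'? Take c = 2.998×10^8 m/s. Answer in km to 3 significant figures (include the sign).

γ = 1/√(1 − 0.916²) = 2.4927
Δx' = γ(Δx − vΔt) = 2.4927 × (10200 m − 0.916×(2.998×10^8 m/s)×22.5×10^-6 s)
= 2.4927 × (4021.1 m) = 10.0 km

Δx' ≈ 10.0 km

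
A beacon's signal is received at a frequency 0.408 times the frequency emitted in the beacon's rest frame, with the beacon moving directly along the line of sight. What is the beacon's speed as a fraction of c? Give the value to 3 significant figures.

f_obs/f_src = √((1−β)/(1+β)) = 0.408  ⇒  (1−β)/(1+β) = 0.16646
β = |1 − D²|/(1 + D²) = |1 − 0.16646|/(1 + 0.16646) = 0.715

β ≈ 0.715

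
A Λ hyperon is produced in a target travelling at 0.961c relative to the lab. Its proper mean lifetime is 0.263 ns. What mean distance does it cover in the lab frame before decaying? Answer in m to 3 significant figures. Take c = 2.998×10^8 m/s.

d ≈ 0.274 m

γ = 1/√(1 − 0.961²) = 3.6160
Dilated lifetime: Δt = γτ₀ = 3.6160 × 0.263 ns = 0.95101 ns
d = vΔt = 0.961c × 0.95101 ns = 2.8811×10^8 m/s × 9.5101×10^-10 s = 0.274 m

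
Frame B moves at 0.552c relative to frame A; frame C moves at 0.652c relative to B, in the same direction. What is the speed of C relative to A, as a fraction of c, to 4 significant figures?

u ≈ 0.8854c

Compose boost 2: (0.652 + 0.552)/(1 + 0.652×0.552) = 1.204/1.35990 = 0.8854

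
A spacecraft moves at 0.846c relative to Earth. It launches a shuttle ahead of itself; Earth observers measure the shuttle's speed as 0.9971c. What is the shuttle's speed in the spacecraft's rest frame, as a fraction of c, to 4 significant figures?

u' ≈ 0.9658c

Inverse velocity addition: u' = (u − v)/(1 − uv/c²)
= (0.9971 − 0.846)/(1 − 0.9971×0.846) = 0.1511/0.156453 = 0.9658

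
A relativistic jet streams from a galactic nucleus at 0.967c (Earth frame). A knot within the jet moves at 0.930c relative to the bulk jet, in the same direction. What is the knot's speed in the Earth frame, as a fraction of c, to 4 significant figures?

Relativistic velocity addition: u = (u' + v)/(1 + u'v/c²)
= (0.930 + 0.967)/(1 + 0.930×0.967) = 1.897/1.89931 = 0.9988

u ≈ 0.9988c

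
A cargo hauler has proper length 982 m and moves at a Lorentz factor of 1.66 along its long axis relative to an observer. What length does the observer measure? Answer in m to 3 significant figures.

γ = 1.66 (given)
Length contraction: L = L₀/γ = 982/1.66 = 592 m

L ≈ 592 m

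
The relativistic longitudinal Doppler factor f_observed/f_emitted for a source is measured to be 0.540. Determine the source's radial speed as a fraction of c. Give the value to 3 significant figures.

f_obs/f_src = √((1−β)/(1+β)) = 0.540  ⇒  (1−β)/(1+β) = 0.29160
β = |1 − D²|/(1 + D²) = |1 − 0.29160|/(1 + 0.29160) = 0.548

β ≈ 0.548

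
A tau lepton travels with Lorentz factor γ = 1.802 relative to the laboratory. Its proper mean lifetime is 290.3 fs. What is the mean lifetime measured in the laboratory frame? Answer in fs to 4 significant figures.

Δt ≈ 523.1 fs

γ = 1.802 (given)
Time dilation: Δt = γτ₀ = 1.802 × 290.3 fs = 523.1 fs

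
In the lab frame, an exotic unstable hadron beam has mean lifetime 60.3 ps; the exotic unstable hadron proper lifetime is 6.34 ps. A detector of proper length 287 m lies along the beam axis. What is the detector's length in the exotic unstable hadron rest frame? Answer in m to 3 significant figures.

Time dilation ⇒ γ = Δt/τ₀ = 60.3/6.34 = 9.5110
Length contraction: L = L₀/γ = 287/9.5110 = 30.2 m

L ≈ 30.2 m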